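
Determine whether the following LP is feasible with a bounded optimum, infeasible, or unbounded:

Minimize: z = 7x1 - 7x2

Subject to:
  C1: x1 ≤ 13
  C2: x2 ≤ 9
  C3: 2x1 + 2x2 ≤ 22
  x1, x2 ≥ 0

Feasible with a bounded optimal solution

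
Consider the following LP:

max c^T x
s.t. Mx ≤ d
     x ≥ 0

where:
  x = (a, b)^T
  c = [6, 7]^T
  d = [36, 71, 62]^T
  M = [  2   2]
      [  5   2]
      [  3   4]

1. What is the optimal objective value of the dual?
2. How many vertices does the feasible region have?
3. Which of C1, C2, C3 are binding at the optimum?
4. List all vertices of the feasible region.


1. 116
2. 5
3. C1, C3
4. (0, 0), (14.2, 0), (11.67, 6.333), (10, 8), (0, 15.5)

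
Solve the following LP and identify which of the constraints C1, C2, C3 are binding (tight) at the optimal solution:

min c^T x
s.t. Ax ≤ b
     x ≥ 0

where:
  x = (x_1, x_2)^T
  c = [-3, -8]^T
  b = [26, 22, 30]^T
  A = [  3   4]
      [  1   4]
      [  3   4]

At x_1 = 2, x_2 = 5, compute slack b - a·x for each constraint:
  C1: 26 − 26 = 0  (binding)
  C2: 22 − 22 = 0  (binding)
  C3: 30 − 26 = 4  (slack)

Optimal: x_1 = 2, x_2 = 5
Binding: C1, C2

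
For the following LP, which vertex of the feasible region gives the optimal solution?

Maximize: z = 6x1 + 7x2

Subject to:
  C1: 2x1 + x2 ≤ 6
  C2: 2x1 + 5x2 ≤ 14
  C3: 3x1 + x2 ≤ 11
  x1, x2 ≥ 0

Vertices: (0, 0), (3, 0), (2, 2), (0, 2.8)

Evaluate the objective at each vertex of the feasible region:
  z(0, 0) = 0
  z(3, 0) = 18
  z(2, 2) = 26  ←
  z(0, 2.8) = 19.6
The maximum is at x1 = 2, x2 = 2.

(2, 2)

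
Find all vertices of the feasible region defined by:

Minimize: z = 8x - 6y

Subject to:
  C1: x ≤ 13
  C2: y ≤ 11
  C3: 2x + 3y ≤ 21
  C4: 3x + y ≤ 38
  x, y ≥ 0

(0, 0), (10.5, 0), (0, 7)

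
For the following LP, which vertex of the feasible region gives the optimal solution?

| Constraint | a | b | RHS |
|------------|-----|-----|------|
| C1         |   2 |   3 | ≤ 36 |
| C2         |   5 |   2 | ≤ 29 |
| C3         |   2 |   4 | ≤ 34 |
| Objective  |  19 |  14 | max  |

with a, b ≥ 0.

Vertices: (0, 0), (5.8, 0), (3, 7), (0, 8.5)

Evaluate the objective at each vertex of the feasible region:
  z(0, 0) = 0
  z(5.8, 0) = 110.2
  z(3, 7) = 155  ←
  z(0, 8.5) = 119
The maximum is at a = 3, b = 7.

(3, 7)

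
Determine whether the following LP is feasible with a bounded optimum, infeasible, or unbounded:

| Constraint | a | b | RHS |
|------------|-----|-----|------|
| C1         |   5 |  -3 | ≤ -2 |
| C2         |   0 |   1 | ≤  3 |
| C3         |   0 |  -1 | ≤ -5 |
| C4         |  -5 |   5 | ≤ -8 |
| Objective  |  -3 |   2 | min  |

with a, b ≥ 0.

Infeasible (no feasible solution exists)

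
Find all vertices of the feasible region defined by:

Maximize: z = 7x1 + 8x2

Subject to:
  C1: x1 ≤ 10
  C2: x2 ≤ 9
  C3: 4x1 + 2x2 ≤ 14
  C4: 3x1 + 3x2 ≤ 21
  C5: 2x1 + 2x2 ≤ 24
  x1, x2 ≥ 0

(0, 0), (3.5, 0), (0, 7)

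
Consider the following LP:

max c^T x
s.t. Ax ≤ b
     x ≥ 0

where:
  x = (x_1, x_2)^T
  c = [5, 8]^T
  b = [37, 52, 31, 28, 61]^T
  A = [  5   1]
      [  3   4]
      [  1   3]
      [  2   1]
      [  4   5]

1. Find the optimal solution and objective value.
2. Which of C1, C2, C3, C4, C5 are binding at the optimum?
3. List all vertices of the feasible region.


1. x_1 = 4, x_2 = 9, z = 92
2. C3, C5
3. (0, 0), (7.4, 0), (5.905, 7.476), (4, 9), (0, 10.33)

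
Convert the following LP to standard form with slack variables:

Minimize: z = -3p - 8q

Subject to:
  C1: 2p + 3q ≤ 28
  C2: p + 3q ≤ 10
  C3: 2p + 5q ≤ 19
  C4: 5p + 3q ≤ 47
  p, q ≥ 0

min z = -3p - 8q

s.t.
  2p + 3q + s1 = 28
  p + 3q + s2 = 10
  2p + 5q + s3 = 19
  5p + 3q + s4 = 47
  p, q, s1, s2, s3, s4 ≥ 0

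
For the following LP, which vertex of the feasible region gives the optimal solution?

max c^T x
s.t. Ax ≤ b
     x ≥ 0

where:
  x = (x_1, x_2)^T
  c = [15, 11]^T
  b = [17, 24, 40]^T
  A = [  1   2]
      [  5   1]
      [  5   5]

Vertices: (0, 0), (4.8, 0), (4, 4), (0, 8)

Evaluate the objective at each vertex of the feasible region:
  z(0, 0) = 0
  z(4.8, 0) = 72
  z(4, 4) = 104  ←
  z(0, 8) = 88
The maximum is at x_1 = 4, x_2 = 4.

(4, 4)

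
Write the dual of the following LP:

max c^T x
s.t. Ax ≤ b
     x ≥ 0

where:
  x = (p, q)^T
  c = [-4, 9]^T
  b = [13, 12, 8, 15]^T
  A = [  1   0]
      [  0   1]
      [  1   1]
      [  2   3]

Primal max cᵀx s.t. Ax ≤ b, x ≥ 0  →  Dual min bᵀy s.t. Aᵀy ≥ c, y ≥ 0.

Minimize: z = 13y1 + 12y2 + 8y3 + 15y4

Subject to:
  y1 + y3 + 2y4 ≥ -4
  y2 + y3 + 3y4 ≥ 9
  y1, y2, y3, y4 ≥ 0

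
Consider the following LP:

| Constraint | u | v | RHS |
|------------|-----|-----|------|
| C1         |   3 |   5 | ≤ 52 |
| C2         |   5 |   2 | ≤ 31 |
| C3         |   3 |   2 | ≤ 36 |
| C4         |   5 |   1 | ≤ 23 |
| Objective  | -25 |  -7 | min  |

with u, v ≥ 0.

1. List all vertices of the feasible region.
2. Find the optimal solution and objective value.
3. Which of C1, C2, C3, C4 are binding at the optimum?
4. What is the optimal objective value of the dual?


1. (0, 0), (4.6, 0), (3, 8), (2.684, 8.789), (0, 10.4)
2. u = 3, v = 8, z = -131
3. C2, C4
4. -131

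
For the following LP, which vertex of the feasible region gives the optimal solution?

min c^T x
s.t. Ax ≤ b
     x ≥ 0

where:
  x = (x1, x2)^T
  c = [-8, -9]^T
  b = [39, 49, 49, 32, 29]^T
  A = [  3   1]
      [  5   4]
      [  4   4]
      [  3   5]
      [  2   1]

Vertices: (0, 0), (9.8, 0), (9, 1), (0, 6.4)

Evaluate the objective at each vertex of the feasible region:
  z(0, 0) = 0
  z(9.8, 0) = -78.4
  z(9, 1) = -81  ←
  z(0, 6.4) = -57.6
The minimum is at x1 = 9, x2 = 1.

(9, 1)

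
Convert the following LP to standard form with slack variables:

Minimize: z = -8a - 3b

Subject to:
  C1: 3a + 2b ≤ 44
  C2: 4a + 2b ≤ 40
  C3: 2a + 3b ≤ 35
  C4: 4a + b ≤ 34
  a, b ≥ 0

min z = -8a - 3b

s.t.
  3a + 2b + s1 = 44
  4a + 2b + s2 = 40
  2a + 3b + s3 = 35
  4a + b + s4 = 34
  a, b, s1, s2, s3, s4 ≥ 0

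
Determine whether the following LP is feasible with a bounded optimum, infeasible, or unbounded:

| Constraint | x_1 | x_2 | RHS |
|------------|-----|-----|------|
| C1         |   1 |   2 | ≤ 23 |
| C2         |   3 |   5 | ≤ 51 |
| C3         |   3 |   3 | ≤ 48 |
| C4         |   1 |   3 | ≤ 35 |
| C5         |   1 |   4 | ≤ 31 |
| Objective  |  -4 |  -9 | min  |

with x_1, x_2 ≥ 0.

Feasible with a bounded optimal solution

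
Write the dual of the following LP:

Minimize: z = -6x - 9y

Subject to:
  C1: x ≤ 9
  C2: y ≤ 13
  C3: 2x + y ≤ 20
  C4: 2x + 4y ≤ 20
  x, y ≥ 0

Primal min cᵀx s.t. Ax ≤ b, x ≥ 0  →  Dual max −bᵀy s.t. Aᵀy ≥ −c, y ≥ 0.

Maximize: z = -9y1 - 13y2 - 20y3 - 20y4

Subject to:
  y1 + 2y3 + 2y4 ≥ 6
  y2 + y3 + 4y4 ≥ 9
  y1, y2, y3, y4 ≥ 0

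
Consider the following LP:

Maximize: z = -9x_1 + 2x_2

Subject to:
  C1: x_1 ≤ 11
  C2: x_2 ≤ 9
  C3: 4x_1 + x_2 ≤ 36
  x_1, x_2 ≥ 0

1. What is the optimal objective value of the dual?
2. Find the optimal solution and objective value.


1. 18
2. x_1 = 0, x_2 = 9, z = 18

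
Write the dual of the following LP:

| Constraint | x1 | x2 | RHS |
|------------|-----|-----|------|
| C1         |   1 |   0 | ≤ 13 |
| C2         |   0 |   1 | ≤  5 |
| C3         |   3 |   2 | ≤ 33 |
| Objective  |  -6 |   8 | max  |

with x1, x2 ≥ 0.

Primal max cᵀx s.t. Ax ≤ b, x ≥ 0  →  Dual min bᵀy s.t. Aᵀy ≥ c, y ≥ 0.

Minimize: z = 13y1 + 5y2 + 33y3

Subject to:
  y1 + 3y3 ≥ -6
  y2 + 2y3 ≥ 8
  y1, y2, y3 ≥ 0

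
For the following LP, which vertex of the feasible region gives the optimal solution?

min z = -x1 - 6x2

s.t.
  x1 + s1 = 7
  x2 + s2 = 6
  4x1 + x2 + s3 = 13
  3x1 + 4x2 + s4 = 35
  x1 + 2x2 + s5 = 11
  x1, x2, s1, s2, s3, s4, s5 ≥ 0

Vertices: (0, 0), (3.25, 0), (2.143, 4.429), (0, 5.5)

Evaluate the objective at each vertex of the feasible region:
  z(0, 0) = 0
  z(3.25, 0) = -3.25
  z(2.143, 4.429) = -28.71
  z(0, 5.5) = -33  ←
The minimum is at x1 = 0, x2 = 5.5.

(0, 5.5)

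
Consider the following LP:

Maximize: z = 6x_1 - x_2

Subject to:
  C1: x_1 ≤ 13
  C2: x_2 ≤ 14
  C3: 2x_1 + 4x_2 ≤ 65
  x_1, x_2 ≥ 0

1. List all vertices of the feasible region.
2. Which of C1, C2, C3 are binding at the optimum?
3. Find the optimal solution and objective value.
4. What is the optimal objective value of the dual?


1. (0, 0), (13, 0), (13, 9.75), (4.5, 14), (0, 14)
2. C1
3. x_1 = 13, x_2 = 0, z = 78
4. 78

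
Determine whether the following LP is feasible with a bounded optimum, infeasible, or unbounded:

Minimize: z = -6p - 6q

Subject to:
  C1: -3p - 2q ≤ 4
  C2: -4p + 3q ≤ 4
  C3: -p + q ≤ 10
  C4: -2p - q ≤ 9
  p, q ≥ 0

Unbounded (objective can decrease without bound)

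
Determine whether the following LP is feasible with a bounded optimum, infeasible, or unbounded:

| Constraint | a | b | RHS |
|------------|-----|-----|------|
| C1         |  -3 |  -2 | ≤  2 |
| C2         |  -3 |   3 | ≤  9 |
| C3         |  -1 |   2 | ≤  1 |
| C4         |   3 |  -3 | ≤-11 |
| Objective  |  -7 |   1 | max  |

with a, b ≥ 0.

Infeasible (no feasible solution exists)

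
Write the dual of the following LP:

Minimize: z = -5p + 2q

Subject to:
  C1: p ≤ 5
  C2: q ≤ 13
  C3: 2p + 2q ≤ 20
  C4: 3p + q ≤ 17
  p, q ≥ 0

Primal min cᵀx s.t. Ax ≤ b, x ≥ 0  →  Dual max −bᵀy s.t. Aᵀy ≥ −c, y ≥ 0.

Maximize: z = -5y1 - 13y2 - 20y3 - 17y4

Subject to:
  y1 + 2y3 + 3y4 ≥ 5
  y2 + 2y3 + y4 ≥ -2
  y1, y2, y3, y4 ≥ 0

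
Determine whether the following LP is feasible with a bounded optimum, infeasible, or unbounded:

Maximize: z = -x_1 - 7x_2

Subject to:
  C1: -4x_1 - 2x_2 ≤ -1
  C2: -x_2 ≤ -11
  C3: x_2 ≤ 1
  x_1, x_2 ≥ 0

Infeasible (no feasible solution exists)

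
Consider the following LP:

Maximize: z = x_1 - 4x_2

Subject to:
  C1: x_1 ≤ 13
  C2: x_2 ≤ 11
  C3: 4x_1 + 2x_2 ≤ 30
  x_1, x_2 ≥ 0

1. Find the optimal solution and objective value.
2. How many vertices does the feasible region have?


1. x_1 = 7.5, x_2 = 0, z = 7.5
2. 4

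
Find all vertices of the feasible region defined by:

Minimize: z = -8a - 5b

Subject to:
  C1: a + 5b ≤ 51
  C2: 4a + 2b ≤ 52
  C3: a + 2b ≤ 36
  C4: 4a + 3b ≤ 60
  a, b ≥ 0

(0, 0), (13, 0), (9, 8), (8.647, 8.471), (0, 10.2)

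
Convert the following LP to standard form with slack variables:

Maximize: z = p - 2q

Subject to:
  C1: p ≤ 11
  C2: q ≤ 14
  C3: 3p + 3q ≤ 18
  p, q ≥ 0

max z = p - 2q

s.t.
  p + s1 = 11
  q + s2 = 14
  3p + 3q + s3 = 18
  p, q, s1, s2, s3 ≥ 0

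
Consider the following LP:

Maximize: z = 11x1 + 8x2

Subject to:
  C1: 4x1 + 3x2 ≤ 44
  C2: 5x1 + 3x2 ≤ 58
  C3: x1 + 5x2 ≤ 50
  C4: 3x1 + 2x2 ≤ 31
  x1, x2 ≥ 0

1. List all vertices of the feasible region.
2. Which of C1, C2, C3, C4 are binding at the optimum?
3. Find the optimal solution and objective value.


1. (0, 0), (10.33, 0), (5, 8), (4.118, 9.176), (0, 10)
2. C1, C4
3. x1 = 5, x2 = 8, z = 119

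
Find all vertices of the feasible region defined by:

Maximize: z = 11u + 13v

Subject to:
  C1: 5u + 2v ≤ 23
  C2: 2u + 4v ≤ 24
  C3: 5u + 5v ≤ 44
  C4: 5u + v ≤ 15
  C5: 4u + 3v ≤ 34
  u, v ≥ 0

(0, 0), (3, 0), (2, 5), (0, 6)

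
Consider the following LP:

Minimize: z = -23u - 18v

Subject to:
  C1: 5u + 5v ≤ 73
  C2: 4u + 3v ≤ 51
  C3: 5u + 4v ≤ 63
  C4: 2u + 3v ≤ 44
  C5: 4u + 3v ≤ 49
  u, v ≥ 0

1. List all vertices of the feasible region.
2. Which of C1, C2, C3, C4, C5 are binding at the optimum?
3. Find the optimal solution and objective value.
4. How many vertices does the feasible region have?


1. (0, 0), (12.25, 0), (7, 7), (4.6, 10), (0, 14.6)
2. C3, C5
3. u = 7, v = 7, z = -287
4. 5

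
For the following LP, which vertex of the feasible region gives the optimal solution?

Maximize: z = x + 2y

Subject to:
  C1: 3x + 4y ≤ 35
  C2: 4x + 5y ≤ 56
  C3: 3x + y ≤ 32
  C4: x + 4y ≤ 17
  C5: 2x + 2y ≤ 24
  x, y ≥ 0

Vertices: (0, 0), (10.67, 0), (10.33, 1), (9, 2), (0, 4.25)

Evaluate the objective at each vertex of the feasible region:
  z(0, 0) = 0
  z(10.67, 0) = 10.67
  z(10.33, 1) = 12.33
  z(9, 2) = 13  ←
  z(0, 4.25) = 8.5
The maximum is at x = 9, y = 2.

(9, 2)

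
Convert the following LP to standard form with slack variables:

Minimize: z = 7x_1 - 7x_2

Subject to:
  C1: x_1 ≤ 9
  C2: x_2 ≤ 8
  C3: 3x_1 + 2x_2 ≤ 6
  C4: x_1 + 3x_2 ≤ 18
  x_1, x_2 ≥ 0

min z = 7x_1 - 7x_2

s.t.
  x_1 + s1 = 9
  x_2 + s2 = 8
  3x_1 + 2x_2 + s3 = 6
  x_1 + 3x_2 + s4 = 18
  x_1, x_2, s1, s2, s3, s4 ≥ 0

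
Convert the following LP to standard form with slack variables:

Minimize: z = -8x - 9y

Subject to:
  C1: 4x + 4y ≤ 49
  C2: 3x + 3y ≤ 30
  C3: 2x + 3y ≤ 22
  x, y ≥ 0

min z = -8x - 9y

s.t.
  4x + 4y + s1 = 49
  3x + 3y + s2 = 30
  2x + 3y + s3 = 22
  x, y, s1, s2, s3 ≥ 0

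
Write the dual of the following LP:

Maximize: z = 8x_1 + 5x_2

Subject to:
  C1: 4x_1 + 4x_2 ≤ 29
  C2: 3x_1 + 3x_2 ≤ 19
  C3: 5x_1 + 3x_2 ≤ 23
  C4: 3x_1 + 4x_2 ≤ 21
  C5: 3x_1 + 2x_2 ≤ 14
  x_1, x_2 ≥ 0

Primal max cᵀx s.t. Ax ≤ b, x ≥ 0  →  Dual min bᵀy s.t. Aᵀy ≥ c, y ≥ 0.

Minimize: z = 29y1 + 19y2 + 23y3 + 21y4 + 14y5

Subject to:
  4y1 + 3y2 + 5y3 + 3y4 + 3y5 ≥ 8
  4y1 + 3y2 + 3y3 + 4y4 + 2y5 ≥ 5
  y1, y2, y3, y4, y5 ≥ 0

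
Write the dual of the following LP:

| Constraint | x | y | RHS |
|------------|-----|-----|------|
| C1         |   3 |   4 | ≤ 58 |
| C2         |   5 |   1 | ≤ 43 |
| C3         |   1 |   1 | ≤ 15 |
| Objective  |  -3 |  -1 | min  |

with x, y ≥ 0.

Primal min cᵀx s.t. Ax ≤ b, x ≥ 0  →  Dual max −bᵀy s.t. Aᵀy ≥ −c, y ≥ 0.

Maximize: z = -58y1 - 43y2 - 15y3

Subject to:
  3y1 + 5y2 + y3 ≥ 3
  4y1 + y2 + y3 ≥ 1
  y1, y2, y3 ≥ 0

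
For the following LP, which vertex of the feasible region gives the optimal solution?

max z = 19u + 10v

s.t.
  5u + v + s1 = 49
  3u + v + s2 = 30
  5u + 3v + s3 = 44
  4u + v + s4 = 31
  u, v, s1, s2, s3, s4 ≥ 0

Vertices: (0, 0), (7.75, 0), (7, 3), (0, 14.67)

Evaluate the objective at each vertex of the feasible region:
  z(0, 0) = 0
  z(7.75, 0) = 147.2
  z(7, 3) = 163  ←
  z(0, 14.67) = 146.7
The maximum is at u = 7, v = 3.

(7, 3)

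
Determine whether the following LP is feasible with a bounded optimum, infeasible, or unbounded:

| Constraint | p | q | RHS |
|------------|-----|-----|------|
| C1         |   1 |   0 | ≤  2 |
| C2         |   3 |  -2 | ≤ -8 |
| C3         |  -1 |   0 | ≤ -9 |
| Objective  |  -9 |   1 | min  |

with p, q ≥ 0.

Infeasible (no feasible solution exists)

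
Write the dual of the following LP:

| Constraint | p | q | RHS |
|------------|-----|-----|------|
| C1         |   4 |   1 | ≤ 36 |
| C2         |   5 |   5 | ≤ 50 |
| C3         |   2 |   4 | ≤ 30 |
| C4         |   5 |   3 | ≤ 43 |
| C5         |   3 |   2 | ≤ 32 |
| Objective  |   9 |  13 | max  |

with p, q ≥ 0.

Primal max cᵀx s.t. Ax ≤ b, x ≥ 0  →  Dual min bᵀy s.t. Aᵀy ≥ c, y ≥ 0.

Minimize: z = 36y1 + 50y2 + 30y3 + 43y4 + 32y5

Subject to:
  4y1 + 5y2 + 2y3 + 5y4 + 3y5 ≥ 9
  y1 + 5y2 + 4y3 + 3y4 + 2y5 ≥ 13
  y1, y2, y3, y4, y5 ≥ 0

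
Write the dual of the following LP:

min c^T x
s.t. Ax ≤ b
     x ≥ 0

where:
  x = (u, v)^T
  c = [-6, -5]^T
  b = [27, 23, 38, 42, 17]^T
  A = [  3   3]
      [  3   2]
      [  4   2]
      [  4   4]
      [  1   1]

Primal min cᵀx s.t. Ax ≤ b, x ≥ 0  →  Dual max −bᵀy s.t. Aᵀy ≥ −c, y ≥ 0.

Maximize: z = -27y1 - 23y2 - 38y3 - 42y4 - 17y5

Subject to:
  3y1 + 3y2 + 4y3 + 4y4 + y5 ≥ 6
  3y1 + 2y2 + 2y3 + 4y4 + y5 ≥ 5
  y1, y2, y3, y4, y5 ≥ 0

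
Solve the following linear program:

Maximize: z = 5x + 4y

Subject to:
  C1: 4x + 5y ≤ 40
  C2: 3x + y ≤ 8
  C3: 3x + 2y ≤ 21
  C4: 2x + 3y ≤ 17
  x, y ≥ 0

Evaluate the objective at each vertex of the feasible region:
  z(0, 0) = 0
  z(2.667, 0) = 13.33
  z(1, 5) = 25  ←
  z(0, 5.667) = 22.67
The maximum is at x = 1, y = 5.

x = 1, y = 5, z = 25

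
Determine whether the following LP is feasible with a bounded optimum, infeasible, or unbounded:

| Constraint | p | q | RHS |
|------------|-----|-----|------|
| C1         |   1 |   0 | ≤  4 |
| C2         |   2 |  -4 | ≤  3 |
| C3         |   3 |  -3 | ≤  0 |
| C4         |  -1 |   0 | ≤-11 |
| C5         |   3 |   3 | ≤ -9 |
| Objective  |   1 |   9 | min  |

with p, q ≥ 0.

Infeasible (no feasible solution exists)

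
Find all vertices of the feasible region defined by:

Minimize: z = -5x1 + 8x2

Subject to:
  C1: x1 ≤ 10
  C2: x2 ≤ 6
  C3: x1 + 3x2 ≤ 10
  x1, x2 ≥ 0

(0, 0), (10, 0), (0, 3.333)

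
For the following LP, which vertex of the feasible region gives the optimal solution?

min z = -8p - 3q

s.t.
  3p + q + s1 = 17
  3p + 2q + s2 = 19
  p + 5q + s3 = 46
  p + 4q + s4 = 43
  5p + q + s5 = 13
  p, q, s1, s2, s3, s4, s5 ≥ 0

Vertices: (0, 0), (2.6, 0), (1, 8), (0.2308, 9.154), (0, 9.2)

Evaluate the objective at each vertex of the feasible region:
  z(0, 0) = 0
  z(2.6, 0) = -20.8
  z(1, 8) = -32  ←
  z(0.2308, 9.154) = -29.31
  z(0, 9.2) = -27.6
The minimum is at p = 1, q = 8.

(1, 8)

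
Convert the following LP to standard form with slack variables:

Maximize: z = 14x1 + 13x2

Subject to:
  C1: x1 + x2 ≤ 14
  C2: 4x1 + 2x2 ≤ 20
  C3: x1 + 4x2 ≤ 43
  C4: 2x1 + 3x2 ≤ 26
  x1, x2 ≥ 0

max z = 14x1 + 13x2

s.t.
  x1 + x2 + s1 = 14
  4x1 + 2x2 + s2 = 20
  x1 + 4x2 + s3 = 43
  2x1 + 3x2 + s4 = 26
  x1, x2, s1, s2, s3, s4 ≥ 0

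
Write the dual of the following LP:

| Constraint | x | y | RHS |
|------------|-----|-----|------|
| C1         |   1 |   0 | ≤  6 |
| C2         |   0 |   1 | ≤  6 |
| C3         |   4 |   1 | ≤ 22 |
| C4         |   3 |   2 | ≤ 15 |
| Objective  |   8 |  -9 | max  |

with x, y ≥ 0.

Primal max cᵀx s.t. Ax ≤ b, x ≥ 0  →  Dual min bᵀy s.t. Aᵀy ≥ c, y ≥ 0.

Minimize: z = 6y1 + 6y2 + 22y3 + 15y4

Subject to:
  y1 + 4y3 + 3y4 ≥ 8
  y2 + y3 + 2y4 ≥ -9
  y1, y2, y3, y4 ≥ 0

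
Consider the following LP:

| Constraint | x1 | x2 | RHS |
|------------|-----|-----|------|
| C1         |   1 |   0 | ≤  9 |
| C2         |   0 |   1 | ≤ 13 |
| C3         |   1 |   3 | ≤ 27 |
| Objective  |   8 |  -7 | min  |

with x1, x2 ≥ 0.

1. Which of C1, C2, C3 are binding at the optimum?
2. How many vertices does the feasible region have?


1. C3
2. 4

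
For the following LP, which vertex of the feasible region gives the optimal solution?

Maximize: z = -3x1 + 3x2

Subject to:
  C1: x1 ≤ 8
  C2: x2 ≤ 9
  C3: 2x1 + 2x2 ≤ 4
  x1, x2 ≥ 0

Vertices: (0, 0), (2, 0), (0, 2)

Evaluate the objective at each vertex of the feasible region:
  z(0, 0) = 0
  z(2, 0) = -6
  z(0, 2) = 6  ←
The maximum is at x1 = 0, x2 = 2.

(0, 2)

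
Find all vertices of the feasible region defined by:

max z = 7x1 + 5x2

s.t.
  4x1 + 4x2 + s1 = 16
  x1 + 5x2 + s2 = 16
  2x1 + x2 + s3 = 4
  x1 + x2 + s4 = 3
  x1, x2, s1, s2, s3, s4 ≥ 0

(0, 0), (2, 0), (1, 2), (0, 3)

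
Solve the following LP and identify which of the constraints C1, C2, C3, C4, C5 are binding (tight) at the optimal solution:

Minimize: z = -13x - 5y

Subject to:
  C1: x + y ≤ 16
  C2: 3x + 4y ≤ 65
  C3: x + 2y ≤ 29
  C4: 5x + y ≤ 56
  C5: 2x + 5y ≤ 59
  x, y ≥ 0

At x = 10, y = 6, compute slack b - a·x for each constraint:
  C1: 16 − 16 = 0  (binding)
  C2: 65 − 54 = 11  (slack)
  C3: 29 − 22 = 7  (slack)
  C4: 56 − 56 = 0  (binding)
  C5: 59 − 50 = 9  (slack)

Optimal: x = 10, y = 6
Binding: C1, C4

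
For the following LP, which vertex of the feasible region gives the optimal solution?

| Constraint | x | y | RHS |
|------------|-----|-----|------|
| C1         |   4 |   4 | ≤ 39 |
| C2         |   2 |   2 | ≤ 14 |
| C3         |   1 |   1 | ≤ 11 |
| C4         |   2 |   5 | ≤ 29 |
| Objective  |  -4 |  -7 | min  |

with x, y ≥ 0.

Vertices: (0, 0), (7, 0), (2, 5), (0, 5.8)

Evaluate the objective at each vertex of the feasible region:
  z(0, 0) = 0
  z(7, 0) = -28
  z(2, 5) = -43  ←
  z(0, 5.8) = -40.6
The minimum is at x = 2, y = 5.

(2, 5)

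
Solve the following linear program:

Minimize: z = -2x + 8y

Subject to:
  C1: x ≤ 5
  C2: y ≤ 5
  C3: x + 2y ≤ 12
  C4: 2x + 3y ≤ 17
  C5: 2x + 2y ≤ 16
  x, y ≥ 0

Evaluate the objective at each vertex of the feasible region:
  z(0, 0) = 0
  z(5, 0) = -10  ←
  z(5, 2.333) = 8.667
  z(1, 5) = 38
  z(0, 5) = 40
The minimum is at x = 5, y = 0.

x = 5, y = 0, z = -10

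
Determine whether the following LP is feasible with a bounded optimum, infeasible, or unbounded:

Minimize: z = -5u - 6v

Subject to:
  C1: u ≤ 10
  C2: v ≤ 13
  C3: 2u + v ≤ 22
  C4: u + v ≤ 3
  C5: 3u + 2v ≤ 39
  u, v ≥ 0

Feasible with a bounded optimal solution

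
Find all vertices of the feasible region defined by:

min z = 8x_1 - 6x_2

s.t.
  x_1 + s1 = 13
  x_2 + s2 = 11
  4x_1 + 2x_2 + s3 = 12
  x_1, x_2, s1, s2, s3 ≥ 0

(0, 0), (3, 0), (0, 6)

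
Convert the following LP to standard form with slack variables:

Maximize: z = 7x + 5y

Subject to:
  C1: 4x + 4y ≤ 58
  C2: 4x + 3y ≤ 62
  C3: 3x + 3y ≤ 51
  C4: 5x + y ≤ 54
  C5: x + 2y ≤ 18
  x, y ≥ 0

max z = 7x + 5y

s.t.
  4x + 4y + s1 = 58
  4x + 3y + s2 = 62
  3x + 3y + s3 = 51
  5x + y + s4 = 54
  x + 2y + s5 = 18
  x, y, s1, s2, s3, s4, s5 ≥ 0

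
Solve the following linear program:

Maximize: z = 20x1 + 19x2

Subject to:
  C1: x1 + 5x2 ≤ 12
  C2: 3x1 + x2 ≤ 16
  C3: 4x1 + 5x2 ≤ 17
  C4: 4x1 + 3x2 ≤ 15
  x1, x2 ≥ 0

Evaluate the objective at each vertex of the feasible region:
  z(0, 0) = 0
  z(3.75, 0) = 75
  z(3, 1) = 79  ←
  z(1.667, 2.067) = 72.6
  z(0, 2.4) = 45.6
The maximum is at x1 = 3, x2 = 1.

x1 = 3, x2 = 1, z = 79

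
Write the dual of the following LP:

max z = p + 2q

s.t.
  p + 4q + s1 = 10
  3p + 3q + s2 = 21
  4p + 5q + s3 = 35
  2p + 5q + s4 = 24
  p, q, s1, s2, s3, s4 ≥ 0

Primal max cᵀx s.t. Ax ≤ b, x ≥ 0  →  Dual min bᵀy s.t. Aᵀy ≥ c, y ≥ 0.

Minimize: z = 10y1 + 21y2 + 35y3 + 24y4

Subject to:
  y1 + 3y2 + 4y3 + 2y4 ≥ 1
  4y1 + 3y2 + 5y3 + 5y4 ≥ 2
  y1, y2, y3, y4 ≥ 0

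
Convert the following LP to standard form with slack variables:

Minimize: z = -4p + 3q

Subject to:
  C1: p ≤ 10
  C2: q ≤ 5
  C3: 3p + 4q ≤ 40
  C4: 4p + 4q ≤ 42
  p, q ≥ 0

min z = -4p + 3q

s.t.
  p + s1 = 10
  q + s2 = 5
  3p + 4q + s3 = 40
  4p + 4q + s4 = 42
  p, q, s1, s2, s3, s4 ≥ 0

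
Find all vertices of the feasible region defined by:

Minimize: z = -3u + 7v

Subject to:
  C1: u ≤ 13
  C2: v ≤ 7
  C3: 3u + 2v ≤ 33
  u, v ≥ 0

(0, 0), (11, 0), (6.333, 7), (0, 7)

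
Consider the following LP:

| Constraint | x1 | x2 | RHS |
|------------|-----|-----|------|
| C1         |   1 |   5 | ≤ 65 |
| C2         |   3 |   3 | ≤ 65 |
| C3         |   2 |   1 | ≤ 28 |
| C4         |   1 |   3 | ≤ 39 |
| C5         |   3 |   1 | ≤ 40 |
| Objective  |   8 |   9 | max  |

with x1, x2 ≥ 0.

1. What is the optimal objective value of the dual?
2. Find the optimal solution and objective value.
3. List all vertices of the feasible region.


1. 162
2. x1 = 9, x2 = 10, z = 162
3. (0, 0), (13.33, 0), (12, 4), (9, 10), (0, 13)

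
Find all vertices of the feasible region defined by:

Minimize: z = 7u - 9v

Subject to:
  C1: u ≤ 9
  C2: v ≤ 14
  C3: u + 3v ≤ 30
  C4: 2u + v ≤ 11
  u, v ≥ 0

(0, 0), (5.5, 0), (0.6, 9.8), (0, 10)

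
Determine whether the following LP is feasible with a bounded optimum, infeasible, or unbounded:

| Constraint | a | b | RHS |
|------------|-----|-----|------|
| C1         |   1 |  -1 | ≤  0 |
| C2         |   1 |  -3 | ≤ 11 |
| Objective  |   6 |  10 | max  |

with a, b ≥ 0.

Unbounded (objective can increase without bound)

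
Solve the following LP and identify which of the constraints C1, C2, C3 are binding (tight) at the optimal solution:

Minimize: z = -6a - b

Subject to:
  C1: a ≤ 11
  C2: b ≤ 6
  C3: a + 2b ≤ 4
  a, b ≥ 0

At a = 4, b = 0, compute slack b - a·x for each constraint:
  C1: 11 − 4 = 7  (slack)
  C2: 6 − 0 = 6  (slack)
  C3: 4 − 4 = 0  (binding)

Optimal: a = 4, b = 0
Binding: C3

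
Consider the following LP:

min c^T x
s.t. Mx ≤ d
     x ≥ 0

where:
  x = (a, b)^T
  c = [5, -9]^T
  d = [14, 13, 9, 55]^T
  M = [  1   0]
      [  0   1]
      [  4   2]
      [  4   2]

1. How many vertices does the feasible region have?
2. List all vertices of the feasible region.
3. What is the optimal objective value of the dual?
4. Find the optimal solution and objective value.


1. 3
2. (0, 0), (2.25, 0), (0, 4.5)
3. -40.5
4. a = 0, b = 4.5, z = -40.5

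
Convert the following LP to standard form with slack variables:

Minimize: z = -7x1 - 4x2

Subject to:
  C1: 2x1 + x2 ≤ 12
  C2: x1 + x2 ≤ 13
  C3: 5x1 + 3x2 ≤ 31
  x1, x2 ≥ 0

min z = -7x1 - 4x2

s.t.
  2x1 + x2 + s1 = 12
  x1 + x2 + s2 = 13
  5x1 + 3x2 + s3 = 31
  x1, x2, s1, s2, s3 ≥ 0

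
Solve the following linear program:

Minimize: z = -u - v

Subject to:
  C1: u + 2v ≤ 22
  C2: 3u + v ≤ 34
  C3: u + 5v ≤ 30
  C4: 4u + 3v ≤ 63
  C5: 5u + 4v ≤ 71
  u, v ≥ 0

Evaluate the objective at each vertex of the feasible region:
  z(0, 0) = 0
  z(11.33, 0) = -11.33
  z(10, 4) = -14  ←
  z(0, 6) = -6
The minimum is at u = 10, v = 4.

u = 10, v = 4, z = -14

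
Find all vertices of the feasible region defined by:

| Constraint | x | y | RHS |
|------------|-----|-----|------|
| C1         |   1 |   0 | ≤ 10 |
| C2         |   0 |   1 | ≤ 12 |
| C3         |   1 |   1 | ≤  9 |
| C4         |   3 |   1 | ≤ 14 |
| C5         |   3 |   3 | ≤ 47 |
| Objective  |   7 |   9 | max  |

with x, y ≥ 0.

(0, 0), (4.667, 0), (2.5, 6.5), (0, 9)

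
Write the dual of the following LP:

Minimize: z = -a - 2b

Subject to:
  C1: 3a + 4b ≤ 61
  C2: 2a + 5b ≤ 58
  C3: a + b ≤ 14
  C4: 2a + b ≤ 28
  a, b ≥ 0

Primal min cᵀx s.t. Ax ≤ b, x ≥ 0  →  Dual max −bᵀy s.t. Aᵀy ≥ −c, y ≥ 0.

Maximize: z = -61y1 - 58y2 - 14y3 - 28y4

Subject to:
  3y1 + 2y2 + y3 + 2y4 ≥ 1
  4y1 + 5y2 + y3 + y4 ≥ 2
  y1, y2, y3, y4 ≥ 0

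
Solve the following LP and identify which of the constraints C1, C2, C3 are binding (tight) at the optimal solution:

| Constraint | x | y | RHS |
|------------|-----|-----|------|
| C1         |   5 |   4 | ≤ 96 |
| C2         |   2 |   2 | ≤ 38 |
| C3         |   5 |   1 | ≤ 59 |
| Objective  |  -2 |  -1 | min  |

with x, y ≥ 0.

At x = 10, y = 9, compute slack b - a·x for each constraint:
  C1: 96 − 86 = 10  (slack)
  C2: 38 − 38 = 0  (binding)
  C3: 59 − 59 = 0  (binding)

Optimal: x = 10, y = 9
Binding: C2, C3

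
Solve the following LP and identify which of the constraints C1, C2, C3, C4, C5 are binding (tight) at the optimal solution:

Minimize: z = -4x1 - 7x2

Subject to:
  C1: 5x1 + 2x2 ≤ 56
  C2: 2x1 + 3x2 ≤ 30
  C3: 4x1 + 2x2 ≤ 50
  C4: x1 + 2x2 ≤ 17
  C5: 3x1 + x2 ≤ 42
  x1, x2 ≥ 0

At x1 = 9, x2 = 4, compute slack b - a·x for each constraint:
  C1: 56 − 53 = 3  (slack)
  C2: 30 − 30 = 0  (binding)
  C3: 50 − 44 = 6  (slack)
  C4: 17 − 17 = 0  (binding)
  C5: 42 − 31 = 11  (slack)

Optimal: x1 = 9, x2 = 4
Binding: C2, C4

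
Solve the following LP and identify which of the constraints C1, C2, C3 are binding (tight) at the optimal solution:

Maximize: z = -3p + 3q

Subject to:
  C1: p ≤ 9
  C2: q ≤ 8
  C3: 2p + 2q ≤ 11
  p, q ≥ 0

At p = 0, q = 5.5, compute slack b - a·x for each constraint:
  C1: 9 − 0 = 9  (slack)
  C2: 8 − 5.5 = 2.5  (slack)
  C3: 11 − 11 = 0  (binding)

Optimal: p = 0, q = 5.5
Binding: C3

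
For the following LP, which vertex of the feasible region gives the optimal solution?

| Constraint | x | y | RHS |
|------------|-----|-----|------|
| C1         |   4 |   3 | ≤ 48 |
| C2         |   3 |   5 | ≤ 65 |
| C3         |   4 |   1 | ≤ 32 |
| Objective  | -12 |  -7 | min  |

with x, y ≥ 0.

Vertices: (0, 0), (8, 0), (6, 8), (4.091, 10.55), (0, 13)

Evaluate the objective at each vertex of the feasible region:
  z(0, 0) = 0
  z(8, 0) = -96
  z(6, 8) = -128  ←
  z(4.091, 10.55) = -122.9
  z(0, 13) = -91
The minimum is at x = 6, y = 8.

(6, 8)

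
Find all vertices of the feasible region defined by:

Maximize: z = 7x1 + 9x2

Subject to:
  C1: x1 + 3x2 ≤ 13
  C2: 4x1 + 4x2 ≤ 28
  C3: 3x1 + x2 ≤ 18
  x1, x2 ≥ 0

(0, 0), (6, 0), (5.5, 1.5), (4, 3), (0, 4.333)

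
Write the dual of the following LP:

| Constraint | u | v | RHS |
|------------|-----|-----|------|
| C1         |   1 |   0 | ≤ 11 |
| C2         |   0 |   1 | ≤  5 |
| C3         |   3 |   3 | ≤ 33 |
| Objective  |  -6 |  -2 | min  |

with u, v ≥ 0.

Primal min cᵀx s.t. Ax ≤ b, x ≥ 0  →  Dual max −bᵀy s.t. Aᵀy ≥ −c, y ≥ 0.

Maximize: z = -11y1 - 5y2 - 33y3

Subject to:
  y1 + 3y3 ≥ 6
  y2 + 3y3 ≥ 2
  y1, y2, y3 ≥ 0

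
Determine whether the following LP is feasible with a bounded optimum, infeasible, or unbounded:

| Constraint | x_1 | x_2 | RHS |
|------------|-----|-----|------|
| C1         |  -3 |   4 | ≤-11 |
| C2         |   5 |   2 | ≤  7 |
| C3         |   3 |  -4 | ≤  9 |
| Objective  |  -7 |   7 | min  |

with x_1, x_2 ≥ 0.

Infeasible (no feasible solution exists)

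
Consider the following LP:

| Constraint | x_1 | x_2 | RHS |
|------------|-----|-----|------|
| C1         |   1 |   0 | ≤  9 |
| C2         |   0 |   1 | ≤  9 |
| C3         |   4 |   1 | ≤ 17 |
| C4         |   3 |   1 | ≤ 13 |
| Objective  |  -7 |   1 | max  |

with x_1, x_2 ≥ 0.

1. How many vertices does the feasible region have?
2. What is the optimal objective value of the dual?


1. 5
2. 9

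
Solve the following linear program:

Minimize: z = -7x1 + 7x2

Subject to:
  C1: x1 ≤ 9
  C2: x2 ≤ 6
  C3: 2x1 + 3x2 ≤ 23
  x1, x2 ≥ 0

Evaluate the objective at each vertex of the feasible region:
  z(0, 0) = 0
  z(9, 0) = -63  ←
  z(9, 1.667) = -51.33
  z(2.5, 6) = 24.5
  z(0, 6) = 42
The minimum is at x1 = 9, x2 = 0.

x1 = 9, x2 = 0, z = -63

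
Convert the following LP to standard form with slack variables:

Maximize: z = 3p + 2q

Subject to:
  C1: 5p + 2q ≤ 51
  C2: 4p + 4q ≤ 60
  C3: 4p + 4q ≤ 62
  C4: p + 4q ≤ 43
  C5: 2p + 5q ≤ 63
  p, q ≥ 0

max z = 3p + 2q

s.t.
  5p + 2q + s1 = 51
  4p + 4q + s2 = 60
  4p + 4q + s3 = 62
  p + 4q + s4 = 43
  2p + 5q + s5 = 63
  p, q, s1, s2, s3, s4, s5 ≥ 0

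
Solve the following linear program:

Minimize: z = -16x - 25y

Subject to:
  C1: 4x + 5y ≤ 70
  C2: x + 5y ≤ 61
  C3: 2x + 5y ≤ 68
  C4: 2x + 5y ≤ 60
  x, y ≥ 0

Evaluate the objective at each vertex of the feasible region:
  z(0, 0) = 0
  z(17.5, 0) = -280
  z(5, 10) = -330  ←
  z(0, 12) = -300
The minimum is at x = 5, y = 10.

x = 5, y = 10, z = -330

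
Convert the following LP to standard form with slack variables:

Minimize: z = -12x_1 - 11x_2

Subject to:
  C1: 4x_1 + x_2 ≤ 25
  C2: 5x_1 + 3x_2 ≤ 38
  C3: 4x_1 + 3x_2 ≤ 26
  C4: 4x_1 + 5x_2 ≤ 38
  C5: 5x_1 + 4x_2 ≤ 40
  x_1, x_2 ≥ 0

min z = -12x_1 - 11x_2

s.t.
  4x_1 + x_2 + s1 = 25
  5x_1 + 3x_2 + s2 = 38
  4x_1 + 3x_2 + s3 = 26
  4x_1 + 5x_2 + s4 = 38
  5x_1 + 4x_2 + s5 = 40
  x_1, x_2, s1, s2, s3, s4, s5 ≥ 0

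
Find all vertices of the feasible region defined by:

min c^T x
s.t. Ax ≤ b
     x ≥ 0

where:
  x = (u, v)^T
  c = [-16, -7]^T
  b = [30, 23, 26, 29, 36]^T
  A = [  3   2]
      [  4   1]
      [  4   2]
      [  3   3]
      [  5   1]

(0, 0), (5.75, 0), (5, 3), (3.333, 6.333), (0, 9.667)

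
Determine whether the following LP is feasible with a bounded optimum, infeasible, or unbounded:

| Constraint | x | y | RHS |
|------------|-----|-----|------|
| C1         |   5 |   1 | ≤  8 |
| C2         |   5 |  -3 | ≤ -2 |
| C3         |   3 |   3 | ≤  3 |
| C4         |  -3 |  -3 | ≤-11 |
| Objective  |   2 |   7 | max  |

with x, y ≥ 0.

Infeasible (no feasible solution exists)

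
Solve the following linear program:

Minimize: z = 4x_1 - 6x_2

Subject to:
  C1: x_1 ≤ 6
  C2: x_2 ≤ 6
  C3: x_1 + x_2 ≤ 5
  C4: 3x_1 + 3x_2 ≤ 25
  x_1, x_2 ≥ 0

Evaluate the objective at each vertex of the feasible region:
  z(0, 0) = 0
  z(5, 0) = 20
  z(0, 5) = -30  ←
The minimum is at x_1 = 0, x_2 = 5.

x_1 = 0, x_2 = 5, z = -30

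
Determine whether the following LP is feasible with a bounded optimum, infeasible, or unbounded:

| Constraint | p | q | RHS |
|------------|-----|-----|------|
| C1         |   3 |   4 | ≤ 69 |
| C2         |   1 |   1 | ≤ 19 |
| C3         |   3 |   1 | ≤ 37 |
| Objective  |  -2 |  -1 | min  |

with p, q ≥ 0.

Feasible with a bounded optimal solution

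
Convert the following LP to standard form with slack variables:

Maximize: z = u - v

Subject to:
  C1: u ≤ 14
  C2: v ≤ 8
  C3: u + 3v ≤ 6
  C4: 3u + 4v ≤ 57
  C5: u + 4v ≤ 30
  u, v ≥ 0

max z = u - v

s.t.
  u + s1 = 14
  v + s2 = 8
  u + 3v + s3 = 6
  3u + 4v + s4 = 57
  u + 4v + s5 = 30
  u, v, s1, s2, s3, s4, s5 ≥ 0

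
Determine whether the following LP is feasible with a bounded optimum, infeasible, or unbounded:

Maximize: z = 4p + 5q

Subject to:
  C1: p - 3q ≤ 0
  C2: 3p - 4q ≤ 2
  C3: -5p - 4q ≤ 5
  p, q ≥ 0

Unbounded (objective can increase without bound)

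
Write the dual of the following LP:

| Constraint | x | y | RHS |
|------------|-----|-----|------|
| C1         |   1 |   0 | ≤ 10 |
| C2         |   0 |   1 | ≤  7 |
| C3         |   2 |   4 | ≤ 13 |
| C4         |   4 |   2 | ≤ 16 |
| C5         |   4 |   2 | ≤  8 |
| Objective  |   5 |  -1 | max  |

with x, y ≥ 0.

Primal max cᵀx s.t. Ax ≤ b, x ≥ 0  →  Dual min bᵀy s.t. Aᵀy ≥ c, y ≥ 0.

Minimize: z = 10y1 + 7y2 + 13y3 + 16y4 + 8y5

Subject to:
  y1 + 2y3 + 4y4 + 4y5 ≥ 5
  y2 + 4y3 + 2y4 + 2y5 ≥ -1
  y1, y2, y3, y4, y5 ≥ 0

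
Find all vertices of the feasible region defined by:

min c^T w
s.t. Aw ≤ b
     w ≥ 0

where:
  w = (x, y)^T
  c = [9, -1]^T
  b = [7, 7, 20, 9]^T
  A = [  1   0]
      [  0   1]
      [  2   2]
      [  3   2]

(0, 0), (3, 0), (0, 4.5)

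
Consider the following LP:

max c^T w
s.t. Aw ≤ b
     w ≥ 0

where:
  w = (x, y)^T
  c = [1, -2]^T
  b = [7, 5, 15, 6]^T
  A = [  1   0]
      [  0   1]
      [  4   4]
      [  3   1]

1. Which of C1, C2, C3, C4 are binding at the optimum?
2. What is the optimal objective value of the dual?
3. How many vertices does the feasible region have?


1. C4
2. 2
3. 4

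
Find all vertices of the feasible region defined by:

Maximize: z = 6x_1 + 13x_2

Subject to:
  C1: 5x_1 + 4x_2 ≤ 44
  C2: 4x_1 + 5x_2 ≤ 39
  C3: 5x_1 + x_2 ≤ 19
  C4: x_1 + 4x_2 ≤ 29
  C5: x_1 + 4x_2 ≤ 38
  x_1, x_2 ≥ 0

(0, 0), (3.8, 0), (2.667, 5.667), (1, 7), (0, 7.25)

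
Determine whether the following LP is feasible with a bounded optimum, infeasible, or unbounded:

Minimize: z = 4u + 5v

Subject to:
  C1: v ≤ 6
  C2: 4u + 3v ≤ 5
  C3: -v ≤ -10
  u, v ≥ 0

Infeasible (no feasible solution exists)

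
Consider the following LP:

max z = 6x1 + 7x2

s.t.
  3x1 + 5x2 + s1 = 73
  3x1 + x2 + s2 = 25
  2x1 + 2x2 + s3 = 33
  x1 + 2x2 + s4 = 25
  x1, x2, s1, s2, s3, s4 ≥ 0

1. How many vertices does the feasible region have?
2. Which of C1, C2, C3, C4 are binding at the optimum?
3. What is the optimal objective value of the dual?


1. 4
2. C2, C4
3. 100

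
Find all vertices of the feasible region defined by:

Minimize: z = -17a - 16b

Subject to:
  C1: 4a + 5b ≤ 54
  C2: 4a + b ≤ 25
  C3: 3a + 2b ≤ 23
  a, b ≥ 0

(0, 0), (6.25, 0), (5.4, 3.4), (1, 10), (0, 10.8)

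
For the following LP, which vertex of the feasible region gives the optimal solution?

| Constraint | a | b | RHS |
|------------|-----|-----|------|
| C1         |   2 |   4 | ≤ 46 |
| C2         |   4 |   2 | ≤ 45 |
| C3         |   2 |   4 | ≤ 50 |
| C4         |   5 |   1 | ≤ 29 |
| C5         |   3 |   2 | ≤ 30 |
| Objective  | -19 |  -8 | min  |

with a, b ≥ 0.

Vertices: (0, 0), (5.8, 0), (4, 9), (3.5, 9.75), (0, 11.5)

Evaluate the objective at each vertex of the feasible region:
  z(0, 0) = 0
  z(5.8, 0) = -110.2
  z(4, 9) = -148  ←
  z(3.5, 9.75) = -144.5
  z(0, 11.5) = -92
The minimum is at a = 4, b = 9.

(4, 9)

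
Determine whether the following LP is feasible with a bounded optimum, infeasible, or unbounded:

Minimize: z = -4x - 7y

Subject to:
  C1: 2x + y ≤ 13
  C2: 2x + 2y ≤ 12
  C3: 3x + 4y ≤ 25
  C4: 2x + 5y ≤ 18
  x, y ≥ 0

Feasible with a bounded optimal solution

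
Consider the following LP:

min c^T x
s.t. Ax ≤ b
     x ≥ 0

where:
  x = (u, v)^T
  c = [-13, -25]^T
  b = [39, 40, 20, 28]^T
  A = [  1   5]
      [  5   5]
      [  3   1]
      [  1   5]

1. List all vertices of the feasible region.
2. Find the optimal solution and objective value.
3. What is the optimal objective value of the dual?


1. (0, 0), (6.667, 0), (6, 2), (3, 5), (0, 5.6)
2. u = 3, v = 5, z = -164
3. -164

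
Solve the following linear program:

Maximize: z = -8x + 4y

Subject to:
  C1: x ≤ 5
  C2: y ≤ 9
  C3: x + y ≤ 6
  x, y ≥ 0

Evaluate the objective at each vertex of the feasible region:
  z(0, 0) = 0
  z(5, 0) = -40
  z(5, 1) = -36
  z(0, 6) = 24  ←
The maximum is at x = 0, y = 6.

x = 0, y = 6, z = 24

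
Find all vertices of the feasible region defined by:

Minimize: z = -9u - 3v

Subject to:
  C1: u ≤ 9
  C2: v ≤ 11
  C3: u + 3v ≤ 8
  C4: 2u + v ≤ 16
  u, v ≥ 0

(0, 0), (8, 0), (0, 2.667)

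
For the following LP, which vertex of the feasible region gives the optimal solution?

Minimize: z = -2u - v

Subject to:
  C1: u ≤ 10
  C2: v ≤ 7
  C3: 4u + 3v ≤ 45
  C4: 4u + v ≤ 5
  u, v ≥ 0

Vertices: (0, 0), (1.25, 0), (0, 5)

Evaluate the objective at each vertex of the feasible region:
  z(0, 0) = 0
  z(1.25, 0) = -2.5
  z(0, 5) = -5  ←
The minimum is at u = 0, v = 5.

(0, 5)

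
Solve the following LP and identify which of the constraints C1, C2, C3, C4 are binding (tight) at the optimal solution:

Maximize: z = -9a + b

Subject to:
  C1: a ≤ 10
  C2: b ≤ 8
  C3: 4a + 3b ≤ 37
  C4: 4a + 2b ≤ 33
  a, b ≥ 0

At a = 0, b = 8, compute slack b - a·x for each constraint:
  C1: 10 − 0 = 10  (slack)
  C2: 8 − 8 = 0  (binding)
  C3: 37 − 24 = 13  (slack)
  C4: 33 − 16 = 17  (slack)

Optimal: a = 0, b = 8
Binding: C2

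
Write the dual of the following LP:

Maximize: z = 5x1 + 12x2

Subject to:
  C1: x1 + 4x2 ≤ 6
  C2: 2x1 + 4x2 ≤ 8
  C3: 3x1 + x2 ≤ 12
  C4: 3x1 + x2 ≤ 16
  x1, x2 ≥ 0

Primal max cᵀx s.t. Ax ≤ b, x ≥ 0  →  Dual min bᵀy s.t. Aᵀy ≥ c, y ≥ 0.

Minimize: z = 6y1 + 8y2 + 12y3 + 16y4

Subject to:
  y1 + 2y2 + 3y3 + 3y4 ≥ 5
  4y1 + 4y2 + y3 + y4 ≥ 12
  y1, y2, y3, y4 ≥ 0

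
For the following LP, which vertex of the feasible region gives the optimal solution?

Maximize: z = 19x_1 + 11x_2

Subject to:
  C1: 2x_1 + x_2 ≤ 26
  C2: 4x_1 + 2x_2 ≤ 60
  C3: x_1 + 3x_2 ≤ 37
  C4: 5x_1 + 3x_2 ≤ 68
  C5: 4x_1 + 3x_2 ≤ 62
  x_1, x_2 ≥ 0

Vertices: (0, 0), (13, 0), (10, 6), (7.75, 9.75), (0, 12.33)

Evaluate the objective at each vertex of the feasible region:
  z(0, 0) = 0
  z(13, 0) = 247
  z(10, 6) = 256  ←
  z(7.75, 9.75) = 254.5
  z(0, 12.33) = 135.7
The maximum is at x_1 = 10, x_2 = 6.

(10, 6)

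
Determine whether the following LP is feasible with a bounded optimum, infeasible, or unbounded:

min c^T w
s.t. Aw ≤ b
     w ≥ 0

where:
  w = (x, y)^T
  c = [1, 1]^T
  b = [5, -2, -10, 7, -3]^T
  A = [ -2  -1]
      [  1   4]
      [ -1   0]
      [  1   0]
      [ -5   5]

Infeasible (no feasible solution exists)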